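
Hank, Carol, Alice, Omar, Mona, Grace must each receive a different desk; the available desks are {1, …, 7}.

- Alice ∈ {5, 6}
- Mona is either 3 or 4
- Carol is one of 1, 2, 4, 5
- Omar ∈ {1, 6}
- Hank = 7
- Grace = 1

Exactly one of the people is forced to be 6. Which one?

Omar

Hank must be 7 (only option left).
Grace's domain is down to {1}, so Grace = 1. Strike 1 from Carol, Omar.
So 6 goes to Omar.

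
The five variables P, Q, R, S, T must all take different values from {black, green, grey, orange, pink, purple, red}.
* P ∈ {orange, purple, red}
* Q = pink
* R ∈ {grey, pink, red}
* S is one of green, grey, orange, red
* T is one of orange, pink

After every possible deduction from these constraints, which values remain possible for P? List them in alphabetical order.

Q must be pink (only option left). So R, T can't be pink.
T's domain is down to {orange}, so T = orange. So P, S can't be orange.
No further eliminations apply; P can still be any of purple, red.

purple, red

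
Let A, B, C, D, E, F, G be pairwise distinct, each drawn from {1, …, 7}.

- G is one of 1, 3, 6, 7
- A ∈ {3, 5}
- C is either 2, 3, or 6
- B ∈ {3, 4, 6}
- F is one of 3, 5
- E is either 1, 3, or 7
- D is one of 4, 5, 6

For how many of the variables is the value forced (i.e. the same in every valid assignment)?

The 7 variables together cover exactly {1, 2, 3, 4, 5, 6, 7} — 7 values for 7 variables — and 2 appears only in C's list, so C = 2.
A and F share exactly the 2 values {3, 5}; by pigeonhole those values go to them, so strike 3, 5 from B, D, E, G.
B and D between them cover only {4, 6} — a naked pair. Remove those values from G.
Determined: C=2. The other variables each still have more than one consistent value. That makes 1.

1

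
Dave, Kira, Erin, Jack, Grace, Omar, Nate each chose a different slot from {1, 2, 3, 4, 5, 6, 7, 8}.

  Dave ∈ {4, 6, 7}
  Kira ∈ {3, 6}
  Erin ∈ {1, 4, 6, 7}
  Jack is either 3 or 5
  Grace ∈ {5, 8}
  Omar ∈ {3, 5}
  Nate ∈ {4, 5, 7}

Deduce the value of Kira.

6

The 7 variables draw from only 7 values {1, 3, 4, 5, 6, 7, 8}, so each is used; only Erin can be 1, hence Erin = 1.
The 6 still-open variables together cover exactly {3, 4, 5, 6, 7, 8} — 6 values for 6 variables — and 8 appears only in Grace's list, so Grace = 8.
Jack and Omar share exactly the 2 values {3, 5}; by pigeonhole those values go to them, so strike 3, 5 from Kira, Nate.
So Kira = 6.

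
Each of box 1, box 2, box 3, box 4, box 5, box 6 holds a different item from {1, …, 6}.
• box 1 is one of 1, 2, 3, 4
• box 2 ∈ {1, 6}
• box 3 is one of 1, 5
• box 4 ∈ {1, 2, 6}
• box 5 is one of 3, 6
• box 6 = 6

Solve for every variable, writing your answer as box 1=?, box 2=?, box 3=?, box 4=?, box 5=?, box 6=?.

box 6's domain is down to {6}, so box 6 = 6. Remove 6 from box 2, box 4, box 5.
box 2's domain is down to {1}, so box 2 = 1. So box 1, box 3, box 4 can't be 1.
That leaves box 3 = 5.
box 4 must be 2 (only option left). Eliminate 2 elsewhere: box 1.
box 5 has just one choice, so box 5 = 3. Strike 3 from box 1.
box 1's domain is down to {4}, so box 1 = 4.

box 1=4, box 2=1, box 3=5, box 4=2, box 5=3, box 6=6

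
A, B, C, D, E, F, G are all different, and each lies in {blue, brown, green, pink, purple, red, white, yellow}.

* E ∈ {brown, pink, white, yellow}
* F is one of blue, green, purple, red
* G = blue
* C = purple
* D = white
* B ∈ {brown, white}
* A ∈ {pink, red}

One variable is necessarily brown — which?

C has just one choice, so C = purple. Strike purple from F.
D has just one choice, so D = white. Remove white from B, E.
So brown goes to B.

B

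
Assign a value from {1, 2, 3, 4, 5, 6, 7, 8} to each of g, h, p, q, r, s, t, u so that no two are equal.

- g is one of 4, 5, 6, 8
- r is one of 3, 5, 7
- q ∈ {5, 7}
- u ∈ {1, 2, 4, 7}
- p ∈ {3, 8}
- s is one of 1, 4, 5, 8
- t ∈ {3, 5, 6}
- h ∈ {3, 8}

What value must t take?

6

The 8 variables together cover exactly {1, 2, 3, 4, 5, 6, 7, 8} — 8 values for 8 variables — and 2 appears only in u's list, so u = 2.
The 7 still-open variables draw from only 7 values {1, 3, 4, 5, 6, 7, 8}, so each is used; only s can be 1, hence s = 1.
Among the 6 still-open variables, 4 fits only g (and all 6 values in {3, 4, 5, 6, 7, 8} must be used), so g = 4.
Among the 5 still-open variables, 6 fits only t (and all 5 values in {3, 5, 6, 7, 8} must be used), so t = 6.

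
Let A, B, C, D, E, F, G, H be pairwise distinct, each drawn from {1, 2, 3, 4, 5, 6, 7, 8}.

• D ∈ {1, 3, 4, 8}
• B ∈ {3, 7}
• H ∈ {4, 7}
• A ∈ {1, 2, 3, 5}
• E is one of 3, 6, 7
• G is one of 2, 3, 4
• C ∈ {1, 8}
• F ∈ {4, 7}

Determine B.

3

The 8 variables together cover exactly {1, 2, 3, 4, 5, 6, 7, 8} — 8 values for 8 variables — and 5 appears only in A's list, so A = 5.
The 7 still-open variables draw from only 7 values {1, 2, 3, 4, 6, 7, 8}, so each is used; only G can be 2, hence G = 2.
The 6 still-open variables together cover exactly {1, 3, 4, 6, 7, 8} — 6 values for 6 variables — and 6 appears only in E's list, so E = 6.
The 2 variables F and H are confined to {4, 7}, which locks those values in; drop them from B, D.
So B = 3.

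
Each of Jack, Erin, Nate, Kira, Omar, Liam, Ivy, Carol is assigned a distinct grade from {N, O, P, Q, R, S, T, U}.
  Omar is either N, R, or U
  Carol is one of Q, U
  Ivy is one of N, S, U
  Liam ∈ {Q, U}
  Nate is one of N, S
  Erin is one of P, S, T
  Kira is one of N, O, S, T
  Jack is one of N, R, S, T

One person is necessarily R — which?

Omar

The 8 variables draw from only 8 values {N, O, P, Q, R, S, T, U}, so each is used; only Kira can be O, hence Kira = O.
The 7 still-open variables draw from only 7 values {N, P, Q, R, S, T, U}, so each is used; only Erin can be P, hence Erin = P.
Among the 6 still-open variables, T fits only Jack (and all 6 values in {N, Q, R, S, T, U} must be used), so Jack = T.
The 5 still-open variables together cover exactly {N, Q, R, S, U} — 5 values for 5 variables — and R appears only in Omar's list, so Omar = R.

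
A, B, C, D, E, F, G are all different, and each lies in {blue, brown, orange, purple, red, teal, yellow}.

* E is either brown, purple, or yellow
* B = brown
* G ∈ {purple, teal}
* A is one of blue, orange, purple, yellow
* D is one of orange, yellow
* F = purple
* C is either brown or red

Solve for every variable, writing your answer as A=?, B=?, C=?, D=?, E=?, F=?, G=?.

B must be brown (only option left). Strike brown from C, E.
C's domain is down to {red}, so C = red.
That leaves F = purple. So A, E, G can't be purple.
G's domain is down to {teal}, so G = teal.
That leaves E = yellow. Remove yellow from A, D.
D has just one choice, so D = orange. Strike orange from A.
That leaves A = blue.

A=blue, B=brown, C=red, D=orange, E=yellow, F=purple, G=teal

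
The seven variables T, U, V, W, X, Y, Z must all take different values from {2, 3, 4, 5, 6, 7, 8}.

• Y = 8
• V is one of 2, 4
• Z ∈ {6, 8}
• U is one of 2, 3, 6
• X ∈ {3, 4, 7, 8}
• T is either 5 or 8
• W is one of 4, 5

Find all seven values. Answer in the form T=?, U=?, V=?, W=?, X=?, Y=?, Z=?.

Y has just one choice, so Y = 8. Strike 8 from T, X, Z.
Z's domain is down to {6}, so Z = 6. So U can't be 6.
T must be 5 (only option left). So W can't be 5.
That leaves W = 4. So V, X can't be 4.
That leaves V = 2. Strike 2 from U.
U must be 3 (only option left). Eliminate 3 elsewhere: X.
That leaves X = 7.

T=5, U=3, V=2, W=4, X=7, Y=8, Z=6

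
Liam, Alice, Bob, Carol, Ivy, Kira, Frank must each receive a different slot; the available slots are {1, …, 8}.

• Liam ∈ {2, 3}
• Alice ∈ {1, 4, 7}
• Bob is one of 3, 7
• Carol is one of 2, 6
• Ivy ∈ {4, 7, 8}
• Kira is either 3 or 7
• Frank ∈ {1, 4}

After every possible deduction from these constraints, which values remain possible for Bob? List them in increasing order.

3, 7

Among the 7 variables, 6 fits only Carol (and all 7 values in {1, 2, 3, 4, 6, 7, 8} must be used), so Carol = 6.
The 6 still-open variables draw from only 6 values {1, 2, 3, 4, 7, 8}, so each is used; only Liam can be 2, hence Liam = 2.
Among the 5 still-open variables, 8 fits only Ivy (and all 5 values in {1, 3, 4, 7, 8} must be used), so Ivy = 8.
Bob and Kira between them cover only {3, 7} — a naked pair. Remove those values from Alice.
No further eliminations apply; Bob can still be any of 3, 7.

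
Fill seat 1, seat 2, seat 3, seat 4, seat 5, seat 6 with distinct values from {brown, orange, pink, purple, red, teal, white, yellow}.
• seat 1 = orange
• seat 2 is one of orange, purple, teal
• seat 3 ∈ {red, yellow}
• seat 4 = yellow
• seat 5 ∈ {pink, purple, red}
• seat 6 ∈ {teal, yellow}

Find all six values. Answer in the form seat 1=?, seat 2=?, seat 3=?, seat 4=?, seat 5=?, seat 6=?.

seat 1's domain is down to {orange}, so seat 1 = orange. So seat 2 can't be orange.
seat 4 must be yellow (only option left). Strike yellow from seat 3, seat 6.
That leaves seat 6 = teal. Remove teal from seat 2.
seat 2 must be purple (only option left). So seat 5 can't be purple.
That leaves seat 3 = red. Eliminate red elsewhere: seat 5.
seat 5 must be pink (only option left).

seat 1=orange, seat 2=purple, seat 3=red, seat 4=yellow, seat 5=pink, seat 6=teal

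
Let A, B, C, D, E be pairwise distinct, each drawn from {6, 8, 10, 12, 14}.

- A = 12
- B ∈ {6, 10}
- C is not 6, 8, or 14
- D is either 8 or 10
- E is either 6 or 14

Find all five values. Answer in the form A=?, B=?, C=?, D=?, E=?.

A must be 12 (only option left). Remove 12 from C.
C's domain is down to {10}, so C = 10. Strike 10 from B, D.
D must be 8 (only option left).
B has just one choice, so B = 6. Eliminate 6 elsewhere: E.
E has just one choice, so E = 14.

A=12, B=6, C=10, D=8, E=14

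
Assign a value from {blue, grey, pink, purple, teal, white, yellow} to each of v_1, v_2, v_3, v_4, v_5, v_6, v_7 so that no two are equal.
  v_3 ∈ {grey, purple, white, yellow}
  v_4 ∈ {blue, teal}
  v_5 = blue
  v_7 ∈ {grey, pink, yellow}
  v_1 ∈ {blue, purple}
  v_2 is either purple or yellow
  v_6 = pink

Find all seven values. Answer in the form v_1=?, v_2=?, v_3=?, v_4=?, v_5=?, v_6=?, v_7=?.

v_1=purple, v_2=yellow, v_3=white, v_4=teal, v_5=blue, v_6=pink, v_7=grey

v_5 must be blue (only option left). Eliminate blue elsewhere: v_1, v_4.
v_6 has just one choice, so v_6 = pink. Strike pink from v_7.
v_1 must be purple (only option left). Remove purple from v_2, v_3.
That leaves v_2 = yellow. Remove yellow from v_3, v_7.
v_4 has just one choice, so v_4 = teal.
v_7 has just one choice, so v_7 = grey. Remove grey from v_3.
v_3 has just one choice, so v_3 = white.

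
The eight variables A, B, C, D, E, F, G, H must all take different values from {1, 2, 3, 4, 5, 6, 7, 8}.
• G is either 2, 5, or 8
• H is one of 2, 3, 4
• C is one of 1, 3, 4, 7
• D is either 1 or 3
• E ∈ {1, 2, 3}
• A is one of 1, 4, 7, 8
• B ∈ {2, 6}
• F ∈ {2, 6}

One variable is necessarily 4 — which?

H

The 8 variables together cover exactly {1, 2, 3, 4, 5, 6, 7, 8} — 8 values for 8 variables — and 5 appears only in G's list, so G = 5.
The 7 still-open variables draw from only 7 values {1, 2, 3, 4, 6, 7, 8}, so each is used; only A can be 8, hence A = 8.
The 6 still-open variables together cover exactly {1, 2, 3, 4, 6, 7} — 6 values for 6 variables — and 7 appears only in C's list, so C = 7.
The 5 still-open variables draw from only 5 values {1, 2, 3, 4, 6}, so each is used; only H can be 4, hence H = 4.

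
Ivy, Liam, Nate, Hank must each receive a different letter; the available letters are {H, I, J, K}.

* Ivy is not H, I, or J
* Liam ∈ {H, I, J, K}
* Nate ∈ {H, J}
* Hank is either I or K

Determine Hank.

Ivy has just one choice, so Ivy = K. Strike K from Liam, Hank.
So Hank = I.

I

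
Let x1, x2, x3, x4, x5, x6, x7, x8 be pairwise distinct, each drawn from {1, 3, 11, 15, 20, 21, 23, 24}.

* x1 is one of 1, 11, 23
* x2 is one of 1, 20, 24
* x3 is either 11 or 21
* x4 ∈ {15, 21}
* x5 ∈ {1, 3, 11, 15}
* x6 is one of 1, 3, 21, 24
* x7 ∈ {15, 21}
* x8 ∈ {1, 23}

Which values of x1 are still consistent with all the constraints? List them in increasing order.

The 8 variables draw from only 8 values {1, 3, 11, 15, 20, 21, 23, 24}, so each is used; only x2 can be 20, hence x2 = 20.
The 7 still-open variables together cover exactly {1, 3, 11, 15, 21, 23, 24} — 7 values for 7 variables — and 24 appears only in x6's list, so x6 = 24.
The 6 still-open variables draw from only 6 values {1, 3, 11, 15, 21, 23}, so each is used; only x5 can be 3, hence x5 = 3.
x4 and x7 between them cover only {15, 21} — a naked pair. Remove those values from x3.
That leaves x3 = 11. Eliminate 11 elsewhere: x1.
No further eliminations apply; x1 can still be any of 1, 23.

1, 23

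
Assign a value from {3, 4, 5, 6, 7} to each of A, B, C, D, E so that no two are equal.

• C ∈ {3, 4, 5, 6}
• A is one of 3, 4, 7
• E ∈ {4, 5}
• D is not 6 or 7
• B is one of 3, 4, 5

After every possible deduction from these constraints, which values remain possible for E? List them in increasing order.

The 5 variables together cover exactly {3, 4, 5, 6, 7} — 5 values for 5 variables — and 6 appears only in C's list, so C = 6.
The 4 still-open variables together cover exactly {3, 4, 5, 7} — 4 values for 4 variables — and 7 appears only in A's list, so A = 7.
No further eliminations apply; E can still be any of 4, 5.

4, 5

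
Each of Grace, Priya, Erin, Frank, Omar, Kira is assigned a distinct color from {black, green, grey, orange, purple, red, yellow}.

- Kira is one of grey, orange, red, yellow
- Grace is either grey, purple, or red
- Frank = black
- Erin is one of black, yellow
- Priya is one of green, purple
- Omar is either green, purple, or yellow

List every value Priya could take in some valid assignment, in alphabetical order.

green, purple

Frank has just one choice, so Frank = black. Strike black from Erin.
Erin has just one choice, so Erin = yellow. Remove yellow from Omar, Kira.
Priya and Omar share exactly the 2 values {green, purple}; by pigeonhole those values go to them, so strike green, purple from Grace.
No further eliminations apply; Priya can still be any of green, purple.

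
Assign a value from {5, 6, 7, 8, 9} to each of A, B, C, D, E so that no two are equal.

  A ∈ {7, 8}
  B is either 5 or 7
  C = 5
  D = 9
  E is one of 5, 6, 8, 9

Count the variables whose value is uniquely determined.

C's domain is down to {5}, so C = 5. Strike 5 from B, E.
That leaves D = 9. So E can't be 9.
That leaves B = 7. Strike 7 from A.
A has just one choice, so A = 8. So E can't be 8.
E has just one choice, so E = 6.
Every variable is fixed: A=8, B=7, C=5, D=9, E=6. That makes 5.

5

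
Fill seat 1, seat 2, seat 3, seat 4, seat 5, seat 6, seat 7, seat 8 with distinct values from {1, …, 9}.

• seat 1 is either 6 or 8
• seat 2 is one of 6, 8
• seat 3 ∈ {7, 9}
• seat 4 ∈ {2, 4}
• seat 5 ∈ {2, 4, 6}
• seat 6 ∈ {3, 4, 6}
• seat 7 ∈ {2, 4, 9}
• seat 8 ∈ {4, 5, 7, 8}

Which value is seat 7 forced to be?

The 8 variables together cover exactly {2, 3, 4, 5, 6, 7, 8, 9} — 8 values for 8 variables — and 3 appears only in seat 6's list, so seat 6 = 3.
Among the 7 still-open variables, 5 fits only seat 8 (and all 7 values in {2, 4, 5, 6, 7, 8, 9} must be used), so seat 8 = 5.
The 6 still-open variables draw from only 6 values {2, 4, 6, 7, 8, 9}, so each is used; only seat 3 can be 7, hence seat 3 = 7.
The 5 still-open variables draw from only 5 values {2, 4, 6, 8, 9}, so each is used; only seat 7 can be 9, hence seat 7 = 9.

9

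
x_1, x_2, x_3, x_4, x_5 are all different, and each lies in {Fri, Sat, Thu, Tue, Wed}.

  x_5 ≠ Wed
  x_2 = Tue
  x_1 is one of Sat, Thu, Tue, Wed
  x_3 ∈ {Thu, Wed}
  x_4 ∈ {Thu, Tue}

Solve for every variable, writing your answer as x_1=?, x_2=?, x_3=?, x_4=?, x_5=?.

x_1=Sat, x_2=Tue, x_3=Wed, x_4=Thu, x_5=Fri

x_2 must be Tue (only option left). Strike Tue from x_1, x_4, x_5.
That leaves x_4 = Thu. Strike Thu from x_1, x_3, x_5.
x_3 has just one choice, so x_3 = Wed. Eliminate Wed elsewhere: x_1.
That leaves x_1 = Sat. Remove Sat from x_5.
That leaves x_5 = Fri.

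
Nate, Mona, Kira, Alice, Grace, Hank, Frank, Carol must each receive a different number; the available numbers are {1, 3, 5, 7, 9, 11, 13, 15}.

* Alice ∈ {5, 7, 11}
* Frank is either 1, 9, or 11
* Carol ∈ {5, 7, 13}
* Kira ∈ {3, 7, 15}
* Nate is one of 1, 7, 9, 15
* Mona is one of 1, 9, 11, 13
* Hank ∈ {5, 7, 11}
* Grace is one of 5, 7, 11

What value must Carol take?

13

Among the 8 variables, 3 fits only Kira (and all 8 values in {1, 3, 5, 7, 9, 11, 13, 15} must be used), so Kira = 3.
The 7 still-open variables draw from only 7 values {1, 5, 7, 9, 11, 13, 15}, so each is used; only Nate can be 15, hence Nate = 15.
The 3 variables Alice, Grace, Hank are confined to {5, 7, 11}, which locks those values in; drop them from Mona, Frank, Carol.
So Carol = 13.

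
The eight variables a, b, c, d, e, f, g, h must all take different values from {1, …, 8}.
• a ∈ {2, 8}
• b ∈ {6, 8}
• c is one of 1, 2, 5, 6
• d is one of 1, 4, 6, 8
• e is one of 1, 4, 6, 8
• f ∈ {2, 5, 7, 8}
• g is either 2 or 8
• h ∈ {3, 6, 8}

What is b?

The 8 variables draw from only 8 values {1, 2, 3, 4, 5, 6, 7, 8}, so each is used; only h can be 3, hence h = 3.
The 7 still-open variables draw from only 7 values {1, 2, 4, 5, 6, 7, 8}, so each is used; only f can be 7, hence f = 7.
The 6 still-open variables together cover exactly {1, 2, 4, 5, 6, 8} — 6 values for 6 variables — and 5 appears only in c's list, so c = 5.
The 2 variables a and g are confined to {2, 8}, which locks those values in; drop them from b, d, e.
So b = 6.

6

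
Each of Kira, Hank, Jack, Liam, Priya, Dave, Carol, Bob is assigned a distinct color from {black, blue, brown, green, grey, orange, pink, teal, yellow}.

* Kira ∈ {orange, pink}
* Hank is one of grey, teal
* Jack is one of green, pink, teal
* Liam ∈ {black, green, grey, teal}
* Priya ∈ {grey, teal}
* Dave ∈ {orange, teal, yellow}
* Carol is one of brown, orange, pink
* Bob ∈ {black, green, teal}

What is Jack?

Among the 8 variables, brown fits only Carol (and all 8 values in {black, brown, green, grey, orange, pink, teal, yellow} must be used), so Carol = brown.
The 7 still-open variables together cover exactly {black, green, grey, orange, pink, teal, yellow} — 7 values for 7 variables — and yellow appears only in Dave's list, so Dave = yellow.
Among the 6 still-open variables, orange fits only Kira (and all 6 values in {black, green, grey, orange, pink, teal} must be used), so Kira = orange.
Among the 5 still-open variables, pink fits only Jack (and all 5 values in {black, green, grey, pink, teal} must be used), so Jack = pink.

pink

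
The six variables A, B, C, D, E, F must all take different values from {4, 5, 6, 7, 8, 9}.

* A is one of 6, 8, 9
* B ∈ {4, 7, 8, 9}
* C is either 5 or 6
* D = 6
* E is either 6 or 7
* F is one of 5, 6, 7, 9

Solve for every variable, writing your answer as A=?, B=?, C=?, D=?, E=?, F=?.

A=8, B=4, C=5, D=6, E=7, F=9

D has just one choice, so D = 6. Remove 6 from A, C, E, F.
E has just one choice, so E = 7. Remove 7 from B, F.
C's domain is down to {5}, so C = 5. Eliminate 5 elsewhere: F.
F must be 9 (only option left). Remove 9 from A, B.
A's domain is down to {8}, so A = 8. So B can't be 8.
B's domain is down to {4}, so B = 4.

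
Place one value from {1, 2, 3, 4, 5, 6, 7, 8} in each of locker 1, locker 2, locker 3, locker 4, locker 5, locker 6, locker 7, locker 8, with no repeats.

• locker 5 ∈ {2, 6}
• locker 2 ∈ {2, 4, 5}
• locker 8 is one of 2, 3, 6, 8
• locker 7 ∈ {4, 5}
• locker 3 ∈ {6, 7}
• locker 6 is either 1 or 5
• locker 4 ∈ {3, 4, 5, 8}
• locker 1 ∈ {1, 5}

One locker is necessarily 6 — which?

locker 5

The 8 variables draw from only 8 values {1, 2, 3, 4, 5, 6, 7, 8}, so each is used; only locker 3 can be 7, hence locker 3 = 7.
locker 1 and locker 6 share exactly the 2 values {1, 5}; by pigeonhole those values go to them, so strike 1, 5 from locker 2, locker 4, locker 7.
locker 7's domain is down to {4}, so locker 7 = 4. So locker 2, locker 4 can't be 4.
locker 2 must be 2 (only option left). So locker 5, locker 8 can't be 2.
So 6 goes to locker 5.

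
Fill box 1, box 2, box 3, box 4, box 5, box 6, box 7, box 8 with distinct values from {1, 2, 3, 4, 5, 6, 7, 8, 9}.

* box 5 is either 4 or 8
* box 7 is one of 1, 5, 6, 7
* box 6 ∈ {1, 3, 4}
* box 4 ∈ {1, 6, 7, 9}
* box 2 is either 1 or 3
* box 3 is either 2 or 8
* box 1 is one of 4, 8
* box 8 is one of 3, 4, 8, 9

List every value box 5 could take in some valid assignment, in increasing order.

box 1 and box 5 between them cover only {4, 8} — a naked pair. Remove those values from box 3, box 6, box 8.
box 3 must be 2 (only option left).
box 2 and box 6 between them cover only {1, 3} — a naked pair. Remove those values from box 4, box 7, box 8.
box 8 has just one choice, so box 8 = 9. Strike 9 from box 4.
No further eliminations apply; box 5 can still be any of 4, 8.

4, 8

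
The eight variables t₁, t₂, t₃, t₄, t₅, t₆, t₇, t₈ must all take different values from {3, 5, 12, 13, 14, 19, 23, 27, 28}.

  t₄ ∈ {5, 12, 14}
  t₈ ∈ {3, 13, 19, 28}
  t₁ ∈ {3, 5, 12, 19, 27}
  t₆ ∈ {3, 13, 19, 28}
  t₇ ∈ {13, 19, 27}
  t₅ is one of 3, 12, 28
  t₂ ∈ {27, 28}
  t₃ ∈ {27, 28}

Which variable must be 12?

Among the 8 variables, 14 fits only t₄ (and all 8 values in {3, 5, 12, 13, 14, 19, 27, 28} must be used), so t₄ = 14.
The 7 still-open variables draw from only 7 values {3, 5, 12, 13, 19, 27, 28}, so each is used; only t₁ can be 5, hence t₁ = 5.
The 6 still-open variables together cover exactly {3, 12, 13, 19, 27, 28} — 6 values for 6 variables — and 12 appears only in t₅'s list, so t₅ = 12.

t₅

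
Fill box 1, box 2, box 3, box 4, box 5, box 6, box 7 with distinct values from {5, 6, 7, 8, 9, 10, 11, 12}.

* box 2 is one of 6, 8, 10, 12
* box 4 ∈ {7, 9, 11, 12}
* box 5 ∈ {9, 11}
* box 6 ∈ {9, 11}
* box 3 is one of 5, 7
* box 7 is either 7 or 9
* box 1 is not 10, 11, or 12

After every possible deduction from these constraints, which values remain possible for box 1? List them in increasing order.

6, 8

box 5 and box 6 between them cover only {9, 11} — a naked pair. Remove those values from box 1, box 4, box 7.
box 7 must be 7 (only option left). So box 1, box 3, box 4 can't be 7.
box 3's domain is down to {5}, so box 3 = 5. So box 1 can't be 5.
box 4's domain is down to {12}, so box 4 = 12. Eliminate 12 elsewhere: box 2.
No further eliminations apply; box 1 can still be any of 6, 8.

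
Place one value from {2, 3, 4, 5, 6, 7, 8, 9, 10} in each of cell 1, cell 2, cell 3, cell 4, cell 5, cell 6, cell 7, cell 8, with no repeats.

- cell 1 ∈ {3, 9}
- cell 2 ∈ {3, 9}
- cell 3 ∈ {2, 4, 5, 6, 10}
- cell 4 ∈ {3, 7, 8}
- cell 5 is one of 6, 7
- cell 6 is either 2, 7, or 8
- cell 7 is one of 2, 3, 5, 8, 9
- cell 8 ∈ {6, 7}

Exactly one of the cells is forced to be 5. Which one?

cell 7

cell 1 and cell 2 between them cover only {3, 9} — a naked pair. Remove those values from cell 4, cell 7.
cell 5 and cell 8 share exactly the 2 values {6, 7}; by pigeonhole those values go to them, so strike 6, 7 from cell 3, cell 4, cell 6.
cell 4's domain is down to {8}, so cell 4 = 8. Remove 8 from cell 6, cell 7.
cell 6's domain is down to {2}, so cell 6 = 2. Eliminate 2 elsewhere: cell 3, cell 7.
So 5 goes to cell 7.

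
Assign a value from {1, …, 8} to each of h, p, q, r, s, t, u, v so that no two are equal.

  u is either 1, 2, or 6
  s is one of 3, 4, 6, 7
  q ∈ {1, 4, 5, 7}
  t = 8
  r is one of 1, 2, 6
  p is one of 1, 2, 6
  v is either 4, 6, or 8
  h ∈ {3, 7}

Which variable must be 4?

t has just one choice, so t = 8. Remove 8 from v.
Among the 7 still-open variables, 5 fits only q (and all 7 values in {1, 2, 3, 4, 5, 6, 7} must be used), so q = 5.
p, r, u between them cover only {1, 2, 6} — a naked triple. Remove those values from s, v.
So 4 goes to v.

v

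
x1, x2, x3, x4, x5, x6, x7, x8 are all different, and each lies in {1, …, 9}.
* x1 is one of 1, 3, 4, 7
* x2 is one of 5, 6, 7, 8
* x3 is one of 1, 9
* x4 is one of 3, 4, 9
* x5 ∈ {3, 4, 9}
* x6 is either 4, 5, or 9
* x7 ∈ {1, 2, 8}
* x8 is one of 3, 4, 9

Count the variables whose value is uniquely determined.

3

x4, x5, x8 share exactly the 3 values {3, 4, 9}; by pigeonhole those values go to them, so strike 3, 4, 9 from x1, x3, x6.
x3 has just one choice, so x3 = 1. Strike 1 from x1, x7.
x6 must be 5 (only option left). So x2 can't be 5.
That leaves x1 = 7. Remove 7 from x2.
Determined: x1=7, x3=1, x6=5. The other variables each still have more than one consistent value. That makes 3.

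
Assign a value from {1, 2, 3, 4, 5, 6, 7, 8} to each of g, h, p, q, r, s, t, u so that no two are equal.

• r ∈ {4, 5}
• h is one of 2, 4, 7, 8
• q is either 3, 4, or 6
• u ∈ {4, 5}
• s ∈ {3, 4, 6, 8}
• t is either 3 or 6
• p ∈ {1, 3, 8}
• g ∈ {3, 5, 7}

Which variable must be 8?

s

The 8 variables together cover exactly {1, 2, 3, 4, 5, 6, 7, 8} — 8 values for 8 variables — and 1 appears only in p's list, so p = 1.
The 7 still-open variables together cover exactly {2, 3, 4, 5, 6, 7, 8} — 7 values for 7 variables — and 2 appears only in h's list, so h = 2.
The 6 still-open variables together cover exactly {3, 4, 5, 6, 7, 8} — 6 values for 6 variables — and 7 appears only in g's list, so g = 7.
Among the 5 still-open variables, 8 fits only s (and all 5 values in {3, 4, 5, 6, 8} must be used), so s = 8.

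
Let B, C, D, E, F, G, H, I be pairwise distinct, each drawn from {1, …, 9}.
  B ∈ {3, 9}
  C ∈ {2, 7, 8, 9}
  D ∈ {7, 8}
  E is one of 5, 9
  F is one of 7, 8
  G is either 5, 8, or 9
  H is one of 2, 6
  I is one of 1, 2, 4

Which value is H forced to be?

The 2 variables D and F are confined to {7, 8}, which locks those values in; drop them from C, G.
E and G between them cover only {5, 9} — a naked pair. Remove those values from B, C.
B's domain is down to {3}, so B = 3.
C has just one choice, so C = 2. So H, I can't be 2.
So H = 6.

6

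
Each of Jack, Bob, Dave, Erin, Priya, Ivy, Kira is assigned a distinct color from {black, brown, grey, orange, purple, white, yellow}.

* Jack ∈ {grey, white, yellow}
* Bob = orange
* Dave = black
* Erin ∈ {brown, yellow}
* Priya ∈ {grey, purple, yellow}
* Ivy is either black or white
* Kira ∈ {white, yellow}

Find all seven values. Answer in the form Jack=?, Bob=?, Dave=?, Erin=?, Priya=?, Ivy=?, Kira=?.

Jack=grey, Bob=orange, Dave=black, Erin=brown, Priya=purple, Ivy=white, Kira=yellow

Bob has just one choice, so Bob = orange.
Dave has just one choice, so Dave = black. Remove black from Ivy.
That leaves Ivy = white. Strike white from Jack, Kira.
Kira has just one choice, so Kira = yellow. So Jack, Erin, Priya can't be yellow.
Jack's domain is down to {grey}, so Jack = grey. Eliminate grey elsewhere: Priya.
That leaves Erin = brown.
Priya has just one choice, so Priya = purple.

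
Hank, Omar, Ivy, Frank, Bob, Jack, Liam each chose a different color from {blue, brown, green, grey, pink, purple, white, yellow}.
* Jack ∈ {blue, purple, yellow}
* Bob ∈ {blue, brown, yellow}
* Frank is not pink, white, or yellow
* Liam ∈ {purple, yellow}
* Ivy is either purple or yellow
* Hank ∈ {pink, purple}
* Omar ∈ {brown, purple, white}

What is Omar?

white

The 2 variables Ivy and Liam are confined to {purple, yellow}, which locks those values in; drop them from Hank, Omar, Frank, Bob, Jack.
Hank must be pink (only option left).
Jack's domain is down to {blue}, so Jack = blue. Eliminate blue elsewhere: Frank, Bob.
That leaves Bob = brown. Eliminate brown elsewhere: Omar, Frank.
So Omar = white.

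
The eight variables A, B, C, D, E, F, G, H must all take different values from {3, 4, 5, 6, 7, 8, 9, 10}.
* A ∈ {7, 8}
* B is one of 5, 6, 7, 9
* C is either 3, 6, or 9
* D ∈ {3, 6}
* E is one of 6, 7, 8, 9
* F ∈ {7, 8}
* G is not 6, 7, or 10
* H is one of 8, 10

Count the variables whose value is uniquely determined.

3

Among the 8 variables, 4 fits only G (and all 8 values in {3, 4, 5, 6, 7, 8, 9, 10} must be used), so G = 4.
Among the 7 still-open variables, 5 fits only B (and all 7 values in {3, 5, 6, 7, 8, 9, 10} must be used), so B = 5.
Among the 6 still-open variables, 10 fits only H (and all 6 values in {3, 6, 7, 8, 9, 10} must be used), so H = 10.
The 2 variables A and F are confined to {7, 8}, which locks those values in; drop them from E.
Determined: B=5, G=4, H=10. The other variables each still have more than one consistent value. That makes 3.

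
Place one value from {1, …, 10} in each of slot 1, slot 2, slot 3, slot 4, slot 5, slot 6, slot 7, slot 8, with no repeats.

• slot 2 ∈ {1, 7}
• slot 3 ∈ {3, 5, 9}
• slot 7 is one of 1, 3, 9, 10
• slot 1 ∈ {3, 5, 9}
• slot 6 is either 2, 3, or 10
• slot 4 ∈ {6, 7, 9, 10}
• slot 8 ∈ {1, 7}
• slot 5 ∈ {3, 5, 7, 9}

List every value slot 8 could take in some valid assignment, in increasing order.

Among the 8 variables, 2 fits only slot 6 (and all 8 values in {1, 2, 3, 5, 6, 7, 9, 10} must be used), so slot 6 = 2.
Among the 7 still-open variables, 6 fits only slot 4 (and all 7 values in {1, 3, 5, 6, 7, 9, 10} must be used), so slot 4 = 6.
The 6 still-open variables draw from only 6 values {1, 3, 5, 7, 9, 10}, so each is used; only slot 7 can be 10, hence slot 7 = 10.
slot 2 and slot 8 share exactly the 2 values {1, 7}; by pigeonhole those values go to them, so strike 1, 7 from slot 5.
No further eliminations apply; slot 8 can still be any of 1, 7.

1, 7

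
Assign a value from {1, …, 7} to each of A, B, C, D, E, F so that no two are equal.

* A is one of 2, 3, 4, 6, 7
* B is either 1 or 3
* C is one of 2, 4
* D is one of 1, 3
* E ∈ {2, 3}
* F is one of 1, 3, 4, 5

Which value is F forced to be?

B and D share exactly the 2 values {1, 3}; by pigeonhole those values go to them, so strike 1, 3 from A, E, F.
E has just one choice, so E = 2. Eliminate 2 elsewhere: A, C.
C's domain is down to {4}, so C = 4. So A, F can't be 4.
So F = 5.

5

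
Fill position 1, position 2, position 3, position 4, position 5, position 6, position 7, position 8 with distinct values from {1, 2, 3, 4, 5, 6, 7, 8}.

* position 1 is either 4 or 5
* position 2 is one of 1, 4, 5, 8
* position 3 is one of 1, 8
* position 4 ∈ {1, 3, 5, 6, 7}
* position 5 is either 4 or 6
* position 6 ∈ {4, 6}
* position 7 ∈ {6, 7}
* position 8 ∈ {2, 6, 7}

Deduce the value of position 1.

5

The 8 variables draw from only 8 values {1, 2, 3, 4, 5, 6, 7, 8}, so each is used; only position 8 can be 2, hence position 8 = 2.
Among the 7 still-open variables, 3 fits only position 4 (and all 7 values in {1, 3, 4, 5, 6, 7, 8} must be used), so position 4 = 3.
The 6 still-open variables together cover exactly {1, 4, 5, 6, 7, 8} — 6 values for 6 variables — and 7 appears only in position 7's list, so position 7 = 7.
position 5 and position 6 between them cover only {4, 6} — a naked pair. Remove those values from position 1, position 2.
So position 1 = 5.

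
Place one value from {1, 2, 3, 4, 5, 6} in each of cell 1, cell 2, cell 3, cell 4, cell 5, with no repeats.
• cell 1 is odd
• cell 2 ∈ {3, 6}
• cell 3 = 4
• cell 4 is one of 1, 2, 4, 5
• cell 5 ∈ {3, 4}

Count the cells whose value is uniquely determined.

3

cell 3 must be 4 (only option left). Strike 4 from cell 4, cell 5.
cell 5 must be 3 (only option left). Strike 3 from cell 1, cell 2.
cell 2 has just one choice, so cell 2 = 6.
Determined: cell 2=6, cell 3=4, cell 5=3. The other cells each still have more than one consistent value. That makes 3.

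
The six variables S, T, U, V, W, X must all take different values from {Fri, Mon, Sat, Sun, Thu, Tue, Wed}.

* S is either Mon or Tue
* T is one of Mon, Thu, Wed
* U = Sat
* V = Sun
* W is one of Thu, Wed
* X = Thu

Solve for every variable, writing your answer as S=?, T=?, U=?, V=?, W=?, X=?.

S=Tue, T=Mon, U=Sat, V=Sun, W=Wed, X=Thu

U must be Sat (only option left).
V must be Sun (only option left).
X's domain is down to {Thu}, so X = Thu. Eliminate Thu elsewhere: T, W.
W must be Wed (only option left). Eliminate Wed elsewhere: T.
That leaves T = Mon. Eliminate Mon elsewhere: S.
S's domain is down to {Tue}, so S = Tue.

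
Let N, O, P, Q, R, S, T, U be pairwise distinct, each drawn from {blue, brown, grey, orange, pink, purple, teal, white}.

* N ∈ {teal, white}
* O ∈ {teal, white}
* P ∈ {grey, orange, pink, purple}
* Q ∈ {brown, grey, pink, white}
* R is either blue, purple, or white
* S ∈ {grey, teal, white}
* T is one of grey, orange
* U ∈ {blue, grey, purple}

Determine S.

grey

The 8 variables draw from only 8 values {blue, brown, grey, orange, pink, purple, teal, white}, so each is used; only Q can be brown, hence Q = brown.
The 7 still-open variables draw from only 7 values {blue, grey, orange, pink, purple, teal, white}, so each is used; only P can be pink, hence P = pink.
The 6 still-open variables draw from only 6 values {blue, grey, orange, purple, teal, white}, so each is used; only T can be orange, hence T = orange.
N and O between them cover only {teal, white} — a naked pair. Remove those values from R, S.
So S = grey.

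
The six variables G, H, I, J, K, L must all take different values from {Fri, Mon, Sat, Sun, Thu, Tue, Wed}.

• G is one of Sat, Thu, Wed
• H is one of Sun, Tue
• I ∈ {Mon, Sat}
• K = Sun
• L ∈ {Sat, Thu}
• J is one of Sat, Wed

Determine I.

K has just one choice, so K = Sun. So H can't be Sun.
H must be Tue (only option left).
The 4 still-open variables draw from only 4 values {Mon, Sat, Thu, Wed}, so each is used; only I can be Mon, hence I = Mon.

Mon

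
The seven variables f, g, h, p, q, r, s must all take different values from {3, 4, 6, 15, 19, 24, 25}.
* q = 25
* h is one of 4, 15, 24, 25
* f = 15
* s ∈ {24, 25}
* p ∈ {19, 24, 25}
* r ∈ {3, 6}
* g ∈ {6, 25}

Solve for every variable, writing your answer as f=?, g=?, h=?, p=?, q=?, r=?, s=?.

f must be 15 (only option left). So h can't be 15.
q's domain is down to {25}, so q = 25. Remove 25 from g, h, p, s.
s must be 24 (only option left). Remove 24 from h, p.
g must be 6 (only option left). Eliminate 6 elsewhere: r.
h has just one choice, so h = 4.
p's domain is down to {19}, so p = 19.
r has just one choice, so r = 3.

f=15, g=6, h=4, p=19, q=25, r=3, s=24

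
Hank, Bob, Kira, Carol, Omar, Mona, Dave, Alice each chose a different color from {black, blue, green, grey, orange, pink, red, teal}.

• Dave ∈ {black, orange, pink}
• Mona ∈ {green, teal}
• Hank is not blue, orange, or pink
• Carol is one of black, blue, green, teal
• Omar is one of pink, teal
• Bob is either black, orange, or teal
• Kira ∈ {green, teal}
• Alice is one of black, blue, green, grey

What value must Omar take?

pink

The 8 variables together cover exactly {black, blue, green, grey, orange, pink, red, teal} — 8 values for 8 variables — and red appears only in Hank's list, so Hank = red.
The 7 still-open variables together cover exactly {black, blue, green, grey, orange, pink, teal} — 7 values for 7 variables — and grey appears only in Alice's list, so Alice = grey.
The 6 still-open variables draw from only 6 values {black, blue, green, orange, pink, teal}, so each is used; only Carol can be blue, hence Carol = blue.
Kira and Mona share exactly the 2 values {green, teal}; by pigeonhole those values go to them, so strike green, teal from Bob, Omar.
So Omar = pink.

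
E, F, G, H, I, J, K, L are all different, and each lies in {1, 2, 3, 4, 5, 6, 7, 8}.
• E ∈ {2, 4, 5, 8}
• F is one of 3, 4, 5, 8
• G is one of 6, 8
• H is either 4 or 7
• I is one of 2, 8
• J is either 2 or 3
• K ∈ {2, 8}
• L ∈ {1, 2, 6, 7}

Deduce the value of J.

3

Among the 8 variables, 1 fits only L (and all 8 values in {1, 2, 3, 4, 5, 6, 7, 8} must be used), so L = 1.
The 7 still-open variables draw from only 7 values {2, 3, 4, 5, 6, 7, 8}, so each is used; only G can be 6, hence G = 6.
The 6 still-open variables together cover exactly {2, 3, 4, 5, 7, 8} — 6 values for 6 variables — and 7 appears only in H's list, so H = 7.
I and K between them cover only {2, 8} — a naked pair. Remove those values from E, F, J.
So J = 3.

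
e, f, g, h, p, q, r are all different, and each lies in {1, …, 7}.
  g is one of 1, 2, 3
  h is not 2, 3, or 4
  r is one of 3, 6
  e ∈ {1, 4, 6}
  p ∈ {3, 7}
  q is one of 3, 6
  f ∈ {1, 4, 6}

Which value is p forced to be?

7

The 7 variables draw from only 7 values {1, 2, 3, 4, 5, 6, 7}, so each is used; only g can be 2, hence g = 2.
The 6 still-open variables draw from only 6 values {1, 3, 4, 5, 6, 7}, so each is used; only h can be 5, hence h = 5.
The 5 still-open variables draw from only 5 values {1, 3, 4, 6, 7}, so each is used; only p can be 7, hence p = 7.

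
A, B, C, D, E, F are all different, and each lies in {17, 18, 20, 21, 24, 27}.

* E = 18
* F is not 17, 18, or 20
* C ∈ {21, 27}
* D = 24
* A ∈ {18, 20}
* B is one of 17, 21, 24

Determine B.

D must be 24 (only option left). Remove 24 from B, F.
That leaves E = 18. Strike 18 from A.
That leaves A = 20.
The 3 still-open variables together cover exactly {17, 21, 27} — 3 values for 3 variables — and 17 appears only in B's list, so B = 17.

17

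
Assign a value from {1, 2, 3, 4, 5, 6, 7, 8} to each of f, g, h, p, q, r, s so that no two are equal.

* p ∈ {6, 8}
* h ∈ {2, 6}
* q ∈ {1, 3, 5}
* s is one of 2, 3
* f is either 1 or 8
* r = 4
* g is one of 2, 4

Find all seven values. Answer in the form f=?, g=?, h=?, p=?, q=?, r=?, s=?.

f=1, g=2, h=6, p=8, q=5, r=4, s=3

r's domain is down to {4}, so r = 4. So g can't be 4.
That leaves g = 2. So h, s can't be 2.
h must be 6 (only option left). Eliminate 6 elsewhere: p.
p must be 8 (only option left). Strike 8 from f.
s's domain is down to {3}, so s = 3. So q can't be 3.
f has just one choice, so f = 1. Remove 1 from q.
That leaves q = 5.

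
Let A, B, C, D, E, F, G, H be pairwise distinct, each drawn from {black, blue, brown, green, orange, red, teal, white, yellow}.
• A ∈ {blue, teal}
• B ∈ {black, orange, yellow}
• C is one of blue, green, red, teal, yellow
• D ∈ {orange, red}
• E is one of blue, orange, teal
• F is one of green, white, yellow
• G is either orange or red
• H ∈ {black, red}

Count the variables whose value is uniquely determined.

4

The 8 variables draw from only 8 values {black, blue, green, orange, red, teal, white, yellow}, so each is used; only F can be white, hence F = white.
The 7 still-open variables draw from only 7 values {black, blue, green, orange, red, teal, yellow}, so each is used; only C can be green, hence C = green.
Among the 6 still-open variables, yellow fits only B (and all 6 values in {black, blue, orange, red, teal, yellow} must be used), so B = yellow.
Among the 5 still-open variables, black fits only H (and all 5 values in {black, blue, orange, red, teal} must be used), so H = black.
The 2 variables D and G are confined to {orange, red}, which locks those values in; drop them from E.
Determined: B=yellow, C=green, F=white, H=black. The other variables each still have more than one consistent value. That makes 4.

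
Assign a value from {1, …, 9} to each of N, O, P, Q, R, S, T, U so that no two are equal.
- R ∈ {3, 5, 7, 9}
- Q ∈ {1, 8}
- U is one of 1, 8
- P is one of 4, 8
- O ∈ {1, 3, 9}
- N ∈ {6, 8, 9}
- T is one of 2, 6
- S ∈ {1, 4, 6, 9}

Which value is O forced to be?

The 2 variables Q and U are confined to {1, 8}, which locks those values in; drop them from N, O, P, S.
P's domain is down to {4}, so P = 4. So S can't be 4.
The 2 variables N and S are confined to {6, 9}, which locks those values in; drop them from O, R, T.
So O = 3.

3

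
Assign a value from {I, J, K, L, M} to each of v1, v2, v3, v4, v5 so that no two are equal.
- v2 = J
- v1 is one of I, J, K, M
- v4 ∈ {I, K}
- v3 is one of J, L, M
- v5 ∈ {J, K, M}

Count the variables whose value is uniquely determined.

2

v2 has just one choice, so v2 = J. Remove J from v1, v3, v5.
The 4 still-open variables together cover exactly {I, K, L, M} — 4 values for 4 variables — and L appears only in v3's list, so v3 = L.
Determined: v2=J, v3=L. The other variables each still have more than one consistent value. That makes 2.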